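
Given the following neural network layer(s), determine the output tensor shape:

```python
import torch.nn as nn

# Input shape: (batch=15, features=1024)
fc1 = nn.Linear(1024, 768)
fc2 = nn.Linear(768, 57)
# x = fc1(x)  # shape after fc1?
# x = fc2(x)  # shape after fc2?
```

Input: (15, 1024) -> after fc1: (15, 768) -> Output: (15, 57)

Answer: (15, 57)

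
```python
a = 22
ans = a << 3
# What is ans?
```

Trace:
`a = 22` → a = 22
`ans = a << 3` → ans = 176
So ans = 176

Answer: 176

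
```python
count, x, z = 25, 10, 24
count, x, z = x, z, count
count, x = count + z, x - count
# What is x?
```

Trace:
`count, x, z = 25, 10, 24` → count = 25; x = 10; z = 24
`count, x, z = x, z, count` → count = 10; x = 24; z = 25
`count, x = count + z, x - count` → count = 35; x = 14
So x = 14

Answer: 14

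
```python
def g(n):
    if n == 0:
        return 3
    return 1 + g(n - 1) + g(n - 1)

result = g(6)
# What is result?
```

g(n) = 1 + 2·g(n-1), g(0)=3. Closed form: (3+1)·2^6 - 1 = 255.

Answer: 255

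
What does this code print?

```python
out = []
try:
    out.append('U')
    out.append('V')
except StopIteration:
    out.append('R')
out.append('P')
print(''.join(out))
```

Execution trace: 'U' (try body) → 'V' (try body, no exception) → 'P' (after the try/except). Output: UVP

Answer: UVP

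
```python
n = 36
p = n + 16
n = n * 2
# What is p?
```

Trace:
`n = 36` → n = 36
`p = n + 16` → p = 52
`n = n * 2` → n = 72
So p = 52

Answer: 52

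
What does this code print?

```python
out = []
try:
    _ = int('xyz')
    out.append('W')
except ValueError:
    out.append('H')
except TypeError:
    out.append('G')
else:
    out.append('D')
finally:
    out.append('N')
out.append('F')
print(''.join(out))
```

Execution trace: 'H' (except ValueError) → 'N' (finally) → 'F' (after the try/except). Output: HNF

Answer: HNF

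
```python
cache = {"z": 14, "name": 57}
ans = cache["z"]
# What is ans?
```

Trace:
`cache = {"z": 14, "name": 57}` → cache = {'z': 14, 'name': 57}
`ans = cache["z"]` → ans = 14
So ans = 14

Answer: 14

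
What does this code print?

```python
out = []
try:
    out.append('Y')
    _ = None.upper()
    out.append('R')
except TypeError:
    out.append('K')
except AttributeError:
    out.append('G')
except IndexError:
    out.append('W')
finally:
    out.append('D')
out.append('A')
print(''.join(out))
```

Execution trace: 'Y' (try body) → 'G' (except AttributeError) → 'D' (finally) → 'A' (after the try/except). Output: YGDA

Answer: YGDA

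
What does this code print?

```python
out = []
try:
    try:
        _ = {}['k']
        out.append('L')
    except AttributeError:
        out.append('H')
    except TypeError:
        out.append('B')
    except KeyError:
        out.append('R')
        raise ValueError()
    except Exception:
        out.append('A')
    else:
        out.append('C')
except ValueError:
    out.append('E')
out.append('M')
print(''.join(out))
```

Execution trace: 'R' (inner except KeyError) → 'E' (outer except ValueError) → 'M' (after the try/except). Output: REM

Answer: REM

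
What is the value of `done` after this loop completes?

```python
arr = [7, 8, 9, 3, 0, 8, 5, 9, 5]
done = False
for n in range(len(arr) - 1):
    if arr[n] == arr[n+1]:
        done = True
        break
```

Check consecutive duplicates in [7, 8, 9, 3, 0, 8, 5, 9, 5]
`done` takes the values: False

Answer: False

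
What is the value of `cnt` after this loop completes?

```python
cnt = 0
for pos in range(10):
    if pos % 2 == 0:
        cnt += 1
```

Count numbers divisible by 2 in range(10)
`cnt` takes the values: 0 → 1 → 2 → 3 → 4 → 5

Answer: 5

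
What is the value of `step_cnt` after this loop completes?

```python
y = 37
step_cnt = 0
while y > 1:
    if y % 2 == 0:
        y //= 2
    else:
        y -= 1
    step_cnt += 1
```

Steps to reduce 37 to 1
`step_cnt` takes the values: 0 → 1 → 2 → 3 → 4 → 5 → 6 → 7

Answer: 7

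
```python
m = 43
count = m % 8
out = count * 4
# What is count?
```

Trace:
`m = 43` → m = 43
`count = m % 8` → count = 3
`out = count * 4` → out = 12
So count = 3

Answer: 3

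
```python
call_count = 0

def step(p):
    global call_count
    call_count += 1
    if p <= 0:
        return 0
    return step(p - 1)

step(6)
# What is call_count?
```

Linear recursion stepping by 1: 7 calls from p=6 down to ≤0.

Answer: 7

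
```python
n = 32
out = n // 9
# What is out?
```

Trace:
`n = 32` → n = 32
`out = n // 9` → out = 3
So out = 3

Answer: 3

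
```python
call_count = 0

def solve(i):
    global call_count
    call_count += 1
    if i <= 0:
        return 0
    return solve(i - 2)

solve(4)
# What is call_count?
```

Linear recursion stepping by 2: 3 calls from i=4 down to ≤0.

Answer: 3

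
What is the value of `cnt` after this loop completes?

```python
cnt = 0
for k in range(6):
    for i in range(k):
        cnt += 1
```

Triangle number: 0+1+2+...+5
`cnt` takes the values: 0 → 1 → 2 → 3 → 4 → 5 → 6 → 7 → 8 → 9 → 10 → 11 → 12 → 13 → 14 → 15

Answer: 15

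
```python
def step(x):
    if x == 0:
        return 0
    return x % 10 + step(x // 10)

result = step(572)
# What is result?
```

Sum of digits of 572: 2 + 7 + 5 = 14

Answer: 14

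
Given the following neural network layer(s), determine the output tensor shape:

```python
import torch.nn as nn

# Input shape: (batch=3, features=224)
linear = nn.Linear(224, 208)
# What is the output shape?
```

Input: (3, 224) -> Output: (3, 208)

Answer: (3, 208)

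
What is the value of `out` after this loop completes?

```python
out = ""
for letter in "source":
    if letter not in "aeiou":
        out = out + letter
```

Remove vowels from 'source'
`out` takes the values: "" → "s" → "sr" → "src"

Answer: "src"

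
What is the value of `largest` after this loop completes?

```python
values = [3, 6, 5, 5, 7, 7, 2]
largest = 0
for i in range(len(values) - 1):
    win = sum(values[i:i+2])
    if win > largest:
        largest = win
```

Max sum of 2-element window in [3, 6, 5, 5, 7, 7, 2]
`largest` takes the values: 0 → 9 → 11 → 12 → 14

Answer: 14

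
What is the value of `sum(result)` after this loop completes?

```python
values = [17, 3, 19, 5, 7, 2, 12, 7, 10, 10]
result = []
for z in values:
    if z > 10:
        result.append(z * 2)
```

Sum of doubled values > 10
`result` takes the values: [] → [34] → [34, 38] → [34, 38, 24]
So `sum(result)` = 96

Answer: 96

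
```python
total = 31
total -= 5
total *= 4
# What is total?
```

Trace:
`total = 31` → total = 31
`total -= 5` → total = 26
`total *= 4` → total = 104
So total = 104

Answer: 104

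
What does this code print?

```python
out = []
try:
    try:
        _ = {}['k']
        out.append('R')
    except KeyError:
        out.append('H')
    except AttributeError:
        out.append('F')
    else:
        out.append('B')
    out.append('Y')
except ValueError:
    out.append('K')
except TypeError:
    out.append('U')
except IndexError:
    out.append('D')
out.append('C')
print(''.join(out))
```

Execution trace: 'H' (inner except KeyError) → 'Y' (try body, no exception) → 'C' (after the try/except). Output: HYC

Answer: HYC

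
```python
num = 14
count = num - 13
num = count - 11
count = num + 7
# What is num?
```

Trace:
`num = 14` → num = 14
`count = num - 13` → count = 1
`num = count - 11` → num = -10
`count = num + 7` → count = -3
So num = -10

Answer: -10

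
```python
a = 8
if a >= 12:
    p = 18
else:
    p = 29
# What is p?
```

Trace:
`a = 8` → a = 8
`if a >= 12: ...` → a >= 12 is False, take else branch → p = 29
So p = 29

Answer: 29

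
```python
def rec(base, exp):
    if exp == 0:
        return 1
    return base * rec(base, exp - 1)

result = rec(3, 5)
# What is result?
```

rec(3, 5) = 3 * 3 * 3 * 3 * 3 = 243

Answer: 243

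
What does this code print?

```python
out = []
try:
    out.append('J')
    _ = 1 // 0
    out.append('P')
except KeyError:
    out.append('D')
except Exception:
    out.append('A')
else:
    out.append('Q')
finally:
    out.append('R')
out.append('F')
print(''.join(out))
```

Execution trace: 'J' (try body) → 'A' (except Exception) → 'R' (finally) → 'F' (after the try/except). Output: JARF

Answer: JARF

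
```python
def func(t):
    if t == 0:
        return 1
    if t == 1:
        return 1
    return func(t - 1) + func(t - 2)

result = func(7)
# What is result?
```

Build up from base cases: func(0)=1, func(1)=1, func(2)=2, func(3)=3, func(4)=5, func(5)=8, func(6)=13, ..., func(7)=21

Answer: 21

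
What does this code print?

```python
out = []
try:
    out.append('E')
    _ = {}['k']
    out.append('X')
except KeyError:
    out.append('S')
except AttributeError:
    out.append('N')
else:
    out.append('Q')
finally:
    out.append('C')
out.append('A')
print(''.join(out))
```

Execution trace: 'E' (try body) → 'S' (except KeyError) → 'C' (finally) → 'A' (after the try/except). Output: ESCA

Answer: ESCA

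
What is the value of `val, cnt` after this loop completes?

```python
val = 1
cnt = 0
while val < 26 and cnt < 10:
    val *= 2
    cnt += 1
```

Double until >= 26 or 10 iterations
`val, cnt` takes the values: (1, 0) → (2, 0) → (2, 1) → (4, 1) → (4, 2) → (8, 2) → (8, 3) → (16, 3) → (16, 4) → (32, 4) → (32, 5)

Answer: 32, 5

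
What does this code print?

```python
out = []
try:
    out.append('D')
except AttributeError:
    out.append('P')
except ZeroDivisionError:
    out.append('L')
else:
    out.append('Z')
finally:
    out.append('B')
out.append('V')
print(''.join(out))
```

Execution trace: 'D' (try body, no exception) → 'Z' (else) → 'B' (finally) → 'V' (after the try/except). Output: DZBV

Answer: DZBV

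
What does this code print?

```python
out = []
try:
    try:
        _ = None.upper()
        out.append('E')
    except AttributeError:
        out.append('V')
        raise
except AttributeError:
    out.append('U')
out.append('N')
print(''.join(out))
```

Execution trace: 'V' (inner except AttributeError) → 'U' (outer except AttributeError) → 'N' (after the try/except). Output: VUN

Answer: VUN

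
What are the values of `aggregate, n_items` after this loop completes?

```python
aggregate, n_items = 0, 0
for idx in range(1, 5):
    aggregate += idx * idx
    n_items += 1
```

Sum of squares and count
`aggregate, n_items` takes the values: (0, 0) → (1, 0) → (1, 1) → (5, 1) → (5, 2) → (14, 2) → (14, 3) → (30, 3) → (30, 4)

Answer: 30, 4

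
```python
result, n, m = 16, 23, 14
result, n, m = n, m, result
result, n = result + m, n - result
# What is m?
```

Trace:
`result, n, m = 16, 23, 14` → result = 16; n = 23; m = 14
`result, n, m = n, m, result` → result = 23; n = 14; m = 16
`result, n = result + m, n - result` → result = 39; n = -9
So m = 16

Answer: 16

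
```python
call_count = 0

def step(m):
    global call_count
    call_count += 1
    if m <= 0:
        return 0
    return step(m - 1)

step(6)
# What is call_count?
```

Linear recursion stepping by 1: 7 calls from m=6 down to ≤0.

Answer: 7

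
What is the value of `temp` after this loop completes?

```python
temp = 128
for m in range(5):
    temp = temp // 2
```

Halve 5 times: 128 // 2^5 = 4
`temp` takes the values: 128 → 64 → 32 → 16 → 8 → 4

Answer: 4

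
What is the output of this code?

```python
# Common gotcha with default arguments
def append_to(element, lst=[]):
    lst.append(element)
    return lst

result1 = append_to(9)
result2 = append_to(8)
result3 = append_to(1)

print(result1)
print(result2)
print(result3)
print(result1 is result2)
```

Key concept: mutable default argument gotcha.
Step by step:
`result1 = append_to(9)` → result1 = [9]
`result2 = append_to(8)` → result1 = [9, 8] (same object as result2); result2 = [9, 8] (same object as result1)
`result3 = append_to(1)` → result1 = [9, 8, 1] (same object as result2, result3); result2 = [9, 8, 1] (same object as result1, result3); result3 = [9, 8, 1] (same object as result1, result2)
`print(result1)` → prints [9, 8, 1]
`print(result2)` → prints [9, 8, 1]
`print(result3)` → prints [9, 8, 1]
`print(result1 is result2)` → prints True

Answer:
[9, 8, 1]
[9, 8, 1]
[9, 8, 1]
True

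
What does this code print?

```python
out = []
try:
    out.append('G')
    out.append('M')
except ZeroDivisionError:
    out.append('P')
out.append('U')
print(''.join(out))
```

Execution trace: 'G' (try body) → 'M' (try body, no exception) → 'U' (after the try/except). Output: GMU

Answer: GMU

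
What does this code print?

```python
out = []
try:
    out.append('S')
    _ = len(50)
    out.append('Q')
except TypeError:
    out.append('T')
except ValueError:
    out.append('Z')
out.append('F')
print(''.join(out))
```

Execution trace: 'S' (try body) → 'T' (except TypeError) → 'F' (after the try/except). Output: STF

Answer: STF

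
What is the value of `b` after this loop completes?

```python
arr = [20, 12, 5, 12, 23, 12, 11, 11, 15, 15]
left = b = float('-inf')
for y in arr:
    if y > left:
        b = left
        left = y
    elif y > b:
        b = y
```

Second largest (with repeats) in [20, 12, 5, 12, 23, 12, 11, 11, 15, 15]
`b` takes the values: -inf → 12 → 20

Answer: 20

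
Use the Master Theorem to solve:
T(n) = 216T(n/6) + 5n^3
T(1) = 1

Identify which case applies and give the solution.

a=216, b=6, f(n)=5n^3. log_6(216) = 3. Since c=3 = 3, Case 2 applies: T(n) = Θ(n^log_b(a) · log n) = O(n^3 log n).

Answer: O(n^3 log n) - Case 2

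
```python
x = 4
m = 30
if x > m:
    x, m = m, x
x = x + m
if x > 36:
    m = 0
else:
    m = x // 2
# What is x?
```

Trace:
`x = 4` → x = 4
`m = 30` → m = 30
`if x > m: ...` → x > m is False → no variable changes
`x = x + m` → x = 34
`if x > 36: ...` → x > 36 is False, take else branch → m = 17
So x = 34

Answer: 34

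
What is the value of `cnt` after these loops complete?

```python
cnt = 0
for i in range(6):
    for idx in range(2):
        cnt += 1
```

6 * 2 = 12
`cnt` takes the values: 0 → 1 → 2 → 3 → 4 → 5 → 6 → 7 → 8 → 9 → 10 → 11 → 12

Answer: 12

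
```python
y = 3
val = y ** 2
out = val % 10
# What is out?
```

Trace:
`y = 3` → y = 3
`val = y ** 2` → val = 9
`out = val % 10` → out = 9
So out = 9

Answer: 9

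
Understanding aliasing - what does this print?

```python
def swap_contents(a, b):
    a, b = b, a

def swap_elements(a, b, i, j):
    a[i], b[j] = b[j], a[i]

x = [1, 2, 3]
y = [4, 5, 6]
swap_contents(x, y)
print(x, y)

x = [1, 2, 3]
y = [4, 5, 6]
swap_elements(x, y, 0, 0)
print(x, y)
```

Key concept: parameter rebinding vs mutation.
Step by step:
`x = [1, 2, 3]` → x = [1, 2, 3]
`y = [4, 5, 6]` → y = [4, 5, 6]
`swap_contents(x, y)` → no visible change to tracked variables
`print(x, y)` → prints [1, 2, 3] [4, 5, 6]
`x = [1, 2, 3]` → x = [1, 2, 3]
`y = [4, 5, 6]` → y = [4, 5, 6]
`swap_elements(x, y, 0, 0)` → x = [4, 2, 3]; y = [1, 5, 6]
`print(x, y)` → prints [4, 2, 3] [1, 5, 6]

Answer:
[1, 2, 3] [4, 5, 6]
[4, 2, 3] [1, 5, 6]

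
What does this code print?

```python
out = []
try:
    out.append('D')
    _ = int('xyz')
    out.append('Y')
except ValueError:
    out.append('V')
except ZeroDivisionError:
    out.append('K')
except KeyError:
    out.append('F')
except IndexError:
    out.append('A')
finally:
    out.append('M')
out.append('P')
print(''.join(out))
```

Execution trace: 'D' (try body) → 'V' (except ValueError) → 'M' (finally) → 'P' (after the try/except). Output: DVMP

Answer: DVMP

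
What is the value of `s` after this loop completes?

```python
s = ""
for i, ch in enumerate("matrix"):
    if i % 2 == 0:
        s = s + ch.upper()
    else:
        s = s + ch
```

Uppercase even positions in 'matrix'
`s` takes the values: "" → "M" → "Ma" → "MaT" → "MaTr" → "MaTrI" → "MaTrIx"

Answer: "MaTrIx"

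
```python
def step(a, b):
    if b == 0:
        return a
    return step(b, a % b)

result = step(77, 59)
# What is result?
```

step(77, 59) -> step(59, 18) -> step(18, 5) -> step(5, 3) -> step(3, 2) -> step(2, 1) -> step(1, 0) -> 1

Answer: 1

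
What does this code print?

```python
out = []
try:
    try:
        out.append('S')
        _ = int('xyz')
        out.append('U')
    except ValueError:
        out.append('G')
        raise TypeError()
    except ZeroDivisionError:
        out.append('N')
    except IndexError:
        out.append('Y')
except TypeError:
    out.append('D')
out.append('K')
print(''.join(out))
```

Execution trace: 'S' (inner try body) → 'G' (inner except ValueError) → 'D' (outer except TypeError) → 'K' (after the try/except). Output: SGDK

Answer: SGDK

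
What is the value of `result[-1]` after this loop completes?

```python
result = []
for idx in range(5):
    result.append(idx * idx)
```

Last element of squares 0 to 4
`result` takes the values: [] → [0] → [0, 1] → [0, 1, 4] → [0, 1, 4, 9] → [0, 1, 4, 9, 16]
So `result[-1]` = 16

Answer: 16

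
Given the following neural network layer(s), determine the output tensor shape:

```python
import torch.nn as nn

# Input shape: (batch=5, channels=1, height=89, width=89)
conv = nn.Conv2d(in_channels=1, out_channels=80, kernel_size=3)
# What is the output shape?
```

Input: (5, 1, 89, 89) -> Output: (5, 80, 87, 87)

Answer: (5, 80, 87, 87)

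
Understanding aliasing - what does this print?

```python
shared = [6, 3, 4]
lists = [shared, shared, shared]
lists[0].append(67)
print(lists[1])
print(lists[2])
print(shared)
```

Key concept: list of same reference.
Step by step:
`shared = [6, 3, 4]` → shared = [6, 3, 4]
`lists = [shared, shared, shared]` → lists = [[6, 3, 4], [6, 3, 4], [6, 3, 4]]
`lists[0].append(67)` → shared = [6, 3, 4, 67]; lists = [[6, 3, 4, 67], [6, 3, 4, 67], [6, 3, 4, 67]]
`print(lists[1])` → prints [6, 3, 4, 67]
`print(lists[2])` → prints [6, 3, 4, 67]
`print(shared)` → prints [6, 3, 4, 67]

Answer:
[6, 3, 4, 67]
[6, 3, 4, 67]
[6, 3, 4, 67]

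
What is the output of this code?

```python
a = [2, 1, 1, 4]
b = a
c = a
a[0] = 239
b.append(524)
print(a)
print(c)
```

Key concept: multiple aliases.
Step by step:
`a = [2, 1, 1, 4]` → a = [2, 1, 1, 4]
`b = a` → b = [2, 1, 1, 4] (same object as a)
`c = a` → c = [2, 1, 1, 4] (same object as a, b)
`a[0] = 239` → a = [239, 1, 1, 4] (same object as b, c); b = [239, 1, 1, 4] (same object as a, c); c = [239, 1, 1, 4] (same object as a, b)
`b.append(524)` → a = [239, 1, 1, 4, 524] (same object as b, c); b = [239, 1, 1, 4, 524] (same object as a, c); c = [239, 1, 1, 4, 524] (same object as a, b)
`print(a)` → prints [239, 1, 1, 4, 524]
`print(c)` → prints [239, 1, 1, 4, 524]

Answer:
[239, 1, 1, 4, 524]
[239, 1, 1, 4, 524]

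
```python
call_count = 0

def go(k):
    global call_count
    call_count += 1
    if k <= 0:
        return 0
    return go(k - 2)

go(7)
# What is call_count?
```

Linear recursion stepping by 2: 5 calls from k=7 down to ≤0.

Answer: 5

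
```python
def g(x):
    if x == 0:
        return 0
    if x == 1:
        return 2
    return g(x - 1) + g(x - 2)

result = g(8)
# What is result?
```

Build up from base cases: g(0)=0, g(1)=2, g(2)=2, g(3)=4, g(4)=6, g(5)=10, g(6)=16, ..., g(8)=42

Answer: 42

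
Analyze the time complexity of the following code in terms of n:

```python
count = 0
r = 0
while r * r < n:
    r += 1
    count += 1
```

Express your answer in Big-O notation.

Each loop level contributes: √n. Multiplying the contributions gives O(√n).

Answer: O(√n)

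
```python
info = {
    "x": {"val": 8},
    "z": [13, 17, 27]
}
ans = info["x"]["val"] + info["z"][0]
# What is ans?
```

Trace:
`info = { ...` → info = {'x': {'val': 8}, 'z': [13, 17, 27]}
`ans = info["x"]["val"] + info["z"][0]` → ans = 21
So ans = 21

Answer: 21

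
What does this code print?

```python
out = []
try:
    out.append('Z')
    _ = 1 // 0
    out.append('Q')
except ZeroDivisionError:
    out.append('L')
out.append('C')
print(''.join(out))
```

Execution trace: 'Z' (try body) → 'L' (except ZeroDivisionError) → 'C' (after the try/except). Output: ZLC

Answer: ZLC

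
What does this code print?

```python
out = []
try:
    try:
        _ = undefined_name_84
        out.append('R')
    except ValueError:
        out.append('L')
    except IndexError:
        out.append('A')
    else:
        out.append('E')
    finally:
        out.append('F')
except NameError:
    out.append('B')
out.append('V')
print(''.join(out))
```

Execution trace: 'F' (finally) → 'B' (outer except NameError) → 'V' (after the try/except). Output: FBV

Answer: FBV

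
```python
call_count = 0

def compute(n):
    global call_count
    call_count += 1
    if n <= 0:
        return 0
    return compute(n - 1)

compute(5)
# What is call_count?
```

Linear recursion stepping by 1: 6 calls from n=5 down to ≤0.

Answer: 6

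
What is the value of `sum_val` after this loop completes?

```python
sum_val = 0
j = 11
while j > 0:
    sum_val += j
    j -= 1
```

Sum 11 down to 1
`sum_val` takes the values: 0 → 11 → 21 → 30 → 38 → 45 → 51 → 56 → 60 → 63 → 65 → 66

Answer: 66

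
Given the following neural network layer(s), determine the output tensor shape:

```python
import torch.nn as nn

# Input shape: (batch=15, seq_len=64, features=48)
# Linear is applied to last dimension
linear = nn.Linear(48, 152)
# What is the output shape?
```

Input: (15, 64, 48) -> Output: (15, 64, 152)

Answer: (15, 64, 152)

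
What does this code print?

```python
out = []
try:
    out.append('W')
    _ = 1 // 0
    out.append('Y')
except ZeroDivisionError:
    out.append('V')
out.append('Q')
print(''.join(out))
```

Execution trace: 'W' (try body) → 'V' (except ZeroDivisionError) → 'Q' (after the try/except). Output: WVQ

Answer: WVQ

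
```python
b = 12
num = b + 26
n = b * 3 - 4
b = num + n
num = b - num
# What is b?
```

Trace:
`b = 12` → b = 12
`num = b + 26` → num = 38
`n = b * 3 - 4` → n = 32
`b = num + n` → b = 70
`num = b - num` → num = 32
So b = 70

Answer: 70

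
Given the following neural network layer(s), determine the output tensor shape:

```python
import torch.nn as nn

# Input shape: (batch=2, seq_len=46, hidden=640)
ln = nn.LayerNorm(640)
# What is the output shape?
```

Input: (2, 46, 640) -> Output: (2, 46, 640)

Answer: (2, 46, 640)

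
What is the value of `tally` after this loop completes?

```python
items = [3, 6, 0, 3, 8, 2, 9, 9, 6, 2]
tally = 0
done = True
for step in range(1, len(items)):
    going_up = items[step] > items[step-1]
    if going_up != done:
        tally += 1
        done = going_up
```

Count direction changes in [3, 6, 0, 3, 8, 2, 9, 9, 6, 2]
`tally` takes the values: 0 → 1 → 2 → 3 → 4 → 5

Answer: 5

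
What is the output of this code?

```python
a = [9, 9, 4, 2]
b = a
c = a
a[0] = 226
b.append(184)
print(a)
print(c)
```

Key concept: multiple aliases.
Step by step:
`a = [9, 9, 4, 2]` → a = [9, 9, 4, 2]
`b = a` → b = [9, 9, 4, 2] (same object as a)
`c = a` → c = [9, 9, 4, 2] (same object as a, b)
`a[0] = 226` → a = [226, 9, 4, 2] (same object as b, c); b = [226, 9, 4, 2] (same object as a, c); c = [226, 9, 4, 2] (same object as a, b)
`b.append(184)` → a = [226, 9, 4, 2, 184] (same object as b, c); b = [226, 9, 4, 2, 184] (same object as a, c); c = [226, 9, 4, 2, 184] (same object as a, b)
`print(a)` → prints [226, 9, 4, 2, 184]
`print(c)` → prints [226, 9, 4, 2, 184]

Answer:
[226, 9, 4, 2, 184]
[226, 9, 4, 2, 184]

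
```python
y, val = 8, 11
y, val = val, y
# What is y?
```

Trace:
`y, val = 8, 11` → y = 8; val = 11
`y, val = val, y` → y = 11; val = 8
So y = 11

Answer: 11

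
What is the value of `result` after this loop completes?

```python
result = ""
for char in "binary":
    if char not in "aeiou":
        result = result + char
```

Remove vowels from 'binary'
`result` takes the values: "" → "b" → "bn" → "bnr" → "bnry"

Answer: "bnry"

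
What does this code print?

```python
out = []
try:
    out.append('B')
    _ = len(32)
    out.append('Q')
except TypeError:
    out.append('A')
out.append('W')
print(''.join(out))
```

Execution trace: 'B' (try body) → 'A' (except TypeError) → 'W' (after the try/except). Output: BAW

Answer: BAW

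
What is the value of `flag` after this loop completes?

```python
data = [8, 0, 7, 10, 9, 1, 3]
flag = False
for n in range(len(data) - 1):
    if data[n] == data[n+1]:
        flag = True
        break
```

Check consecutive duplicates in [8, 0, 7, 10, 9, 1, 3]
`flag` takes the values: False

Answer: False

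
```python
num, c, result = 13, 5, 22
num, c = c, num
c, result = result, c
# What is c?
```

Trace:
`num, c, result = 13, 5, 22` → num = 13; c = 5; result = 22
`num, c = c, num` → num = 5; c = 13
`c, result = result, c` → c = 22; result = 13
So c = 22

Answer: 22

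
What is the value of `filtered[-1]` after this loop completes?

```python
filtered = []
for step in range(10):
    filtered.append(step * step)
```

Last element of squares 0 to 9
`filtered` takes the values: [] → [0] → [0, 1] → [0, 1, 4] → [0, 1, 4, 9] → [0, 1, 4, 9, 16] → [0, 1, 4, 9, 16, 25] → [0, 1, 4, 9, 16, 25, 36] → [0, 1, 4, 9, 16, 25, 36, 49] → [0, 1, 4, 9, 16, 25, 36, 49, 64] → [0, 1, 4, 9, 16, 25, 36, 49, 64, 81]
So `filtered[-1]` = 81

Answer: 81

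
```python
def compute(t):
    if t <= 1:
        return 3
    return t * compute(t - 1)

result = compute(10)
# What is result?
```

compute(10) = 10 * 9 * 8 * 7 * 6 * 5 * 4 * 3 * 2 * 3 = 10886400

Answer: 10886400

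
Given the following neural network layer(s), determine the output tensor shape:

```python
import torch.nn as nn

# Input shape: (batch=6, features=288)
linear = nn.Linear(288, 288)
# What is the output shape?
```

Input: (6, 288) -> Output: (6, 288)

Answer: (6, 288)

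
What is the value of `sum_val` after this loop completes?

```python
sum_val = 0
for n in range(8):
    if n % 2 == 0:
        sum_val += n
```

Sum of even numbers 0 to 7
`sum_val` takes the values: 0 → 2 → 6 → 12

Answer: 12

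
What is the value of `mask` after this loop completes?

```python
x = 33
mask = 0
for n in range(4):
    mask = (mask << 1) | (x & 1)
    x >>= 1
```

Reverse lowest 4 bits of 33
`mask` takes the values: 0 → 1 → 2 → 4 → 8

Answer: 8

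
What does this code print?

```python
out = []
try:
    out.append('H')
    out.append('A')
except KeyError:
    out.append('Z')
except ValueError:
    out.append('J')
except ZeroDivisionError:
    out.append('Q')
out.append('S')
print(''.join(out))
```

Execution trace: 'H' (try body) → 'A' (try body, no exception) → 'S' (after the try/except). Output: HAS

Answer: HAS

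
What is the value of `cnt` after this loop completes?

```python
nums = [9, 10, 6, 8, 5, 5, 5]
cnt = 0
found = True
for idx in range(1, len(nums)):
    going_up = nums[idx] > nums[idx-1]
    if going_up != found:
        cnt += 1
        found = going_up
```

Count direction changes in [9, 10, 6, 8, 5, 5, 5]
`cnt` takes the values: 0 → 1 → 2 → 3

Answer: 3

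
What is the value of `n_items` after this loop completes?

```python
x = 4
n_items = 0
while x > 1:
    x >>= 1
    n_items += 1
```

Count right shifts until 1
`n_items` takes the values: 0 → 1 → 2

Answer: 2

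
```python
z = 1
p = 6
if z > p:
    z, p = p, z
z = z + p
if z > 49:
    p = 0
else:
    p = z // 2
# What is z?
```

Trace:
`z = 1` → z = 1
`p = 6` → p = 6
`if z > p: ...` → z > p is False → no variable changes
`z = z + p` → z = 7
`if z > 49: ...` → z > 49 is False, take else branch → p = 3
So z = 7

Answer: 7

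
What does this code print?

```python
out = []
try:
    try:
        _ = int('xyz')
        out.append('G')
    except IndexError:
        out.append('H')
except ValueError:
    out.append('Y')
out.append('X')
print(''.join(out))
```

Execution trace: 'Y' (outer except ValueError) → 'X' (after the try/except). Output: YX

Answer: YX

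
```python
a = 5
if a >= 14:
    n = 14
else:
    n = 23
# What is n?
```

Trace:
`a = 5` → a = 5
`if a >= 14: ...` → a >= 14 is False, take else branch → n = 23
So n = 23

Answer: 23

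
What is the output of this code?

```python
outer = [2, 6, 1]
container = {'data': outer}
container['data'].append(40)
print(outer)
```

Key concept: dict holds reference to list.
Step by step:
`outer = [2, 6, 1]` → outer = [2, 6, 1]
`container = {'data': outer}` → container = {'data': [2, 6, 1]}
`container['data'].append(40)` → outer = [2, 6, 1, 40]; container = {'data': [2, 6, 1, 40]}
`print(outer)` → prints [2, 6, 1, 40]

Answer: [2, 6, 1, 40]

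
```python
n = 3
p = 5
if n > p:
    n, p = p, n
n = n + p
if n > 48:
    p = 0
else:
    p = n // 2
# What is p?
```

Trace:
`n = 3` → n = 3
`p = 5` → p = 5
`if n > p: ...` → n > p is False → no variable changes
`n = n + p` → n = 8
`if n > 48: ...` → n > 48 is False, take else branch → p = 4
So p = 4

Answer: 4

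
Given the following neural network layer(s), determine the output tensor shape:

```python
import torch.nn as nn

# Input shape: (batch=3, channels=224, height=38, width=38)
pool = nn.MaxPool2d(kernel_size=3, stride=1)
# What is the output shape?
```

Input: (3, 224, 38, 38) -> Output: (3, 224, 36, 36)

Answer: (3, 224, 36, 36)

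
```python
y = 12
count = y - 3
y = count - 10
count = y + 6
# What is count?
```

Trace:
`y = 12` → y = 12
`count = y - 3` → count = 9
`y = count - 10` → y = -1
`count = y + 6` → count = 5
So count = 5

Answer: 5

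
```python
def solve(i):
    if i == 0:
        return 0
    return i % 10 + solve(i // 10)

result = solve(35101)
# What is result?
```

Sum of digits of 35101: 1 + 0 + 1 + 5 + 3 = 10

Answer: 10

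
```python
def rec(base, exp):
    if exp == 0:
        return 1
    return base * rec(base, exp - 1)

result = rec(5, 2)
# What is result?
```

rec(5, 2) = 5 * 5 = 25

Answer: 25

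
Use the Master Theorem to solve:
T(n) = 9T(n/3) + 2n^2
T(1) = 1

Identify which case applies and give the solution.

a=9, b=3, f(n)=2n^2. log_3(9) = 2. Since c=2 = 2, Case 2 applies: T(n) = Θ(n^log_b(a) · log n) = O(n^2 log n).

Answer: O(n^2 log n) - Case 2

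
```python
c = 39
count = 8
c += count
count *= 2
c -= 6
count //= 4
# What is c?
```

Trace:
`c = 39` → c = 39
`count = 8` → count = 8
`c += count` → c = 47
`count *= 2` → count = 16
`c -= 6` → c = 41
`count //= 4` → count = 4
So c = 41

Answer: 41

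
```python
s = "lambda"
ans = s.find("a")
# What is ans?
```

Trace:
`s = "lambda"` → s = 'lambda'
`ans = s.find("a")` → ans = 1
So ans = 1

Answer: 1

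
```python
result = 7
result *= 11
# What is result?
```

Trace:
`result = 7` → result = 7
`result *= 11` → result = 77
So result = 77

Answer: 77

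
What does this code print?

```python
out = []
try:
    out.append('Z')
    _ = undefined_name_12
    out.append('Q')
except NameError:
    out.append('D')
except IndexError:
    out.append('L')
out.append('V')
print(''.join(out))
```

Execution trace: 'Z' (try body) → 'D' (except NameError) → 'V' (after the try/except). Output: ZDV

Answer: ZDV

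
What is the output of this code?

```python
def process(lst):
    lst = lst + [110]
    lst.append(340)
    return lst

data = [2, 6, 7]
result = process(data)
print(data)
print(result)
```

Key concept: rebinding parameter vs mutation.
Step by step:
`data = [2, 6, 7]` → data = [2, 6, 7]
`result = process(data)` → result = [2, 6, 7, 110, 340]
`print(data)` → prints [2, 6, 7]
`print(result)` → prints [2, 6, 7, 110, 340]

Answer:
[2, 6, 7]
[2, 6, 7, 110, 340]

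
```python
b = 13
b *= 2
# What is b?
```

Trace:
`b = 13` → b = 13
`b *= 2` → b = 26
So b = 26

Answer: 26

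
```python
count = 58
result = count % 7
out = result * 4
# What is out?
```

Trace:
`count = 58` → count = 58
`result = count % 7` → result = 2
`out = result * 4` → out = 8
So out = 8

Answer: 8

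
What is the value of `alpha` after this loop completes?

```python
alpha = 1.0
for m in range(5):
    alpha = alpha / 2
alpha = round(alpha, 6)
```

Halving LR 5 times: 1 / 2^5
`alpha` takes the values: 1.0 → 0.5 → 0.25 → 0.125 → 0.0625 → 0.03125

Answer: 0.03125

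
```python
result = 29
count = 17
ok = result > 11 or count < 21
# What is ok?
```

Trace:
`result = 29` → result = 29
`count = 17` → count = 17
`ok = result > 11 or count < 21` → ok = True
So ok = True

Answer: True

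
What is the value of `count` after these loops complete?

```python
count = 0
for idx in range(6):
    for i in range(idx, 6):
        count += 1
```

Upper triangle: 6 + 5 + ... + 1
`count` takes the values: 0 → 1 → 2 → 3 → 4 → 5 → 6 → 7 → 8 → 9 → 10 → 11 → 12 → 13 → 14 → 15 → 16 → 17 → 18 → 19 → 20 → 21

Answer: 21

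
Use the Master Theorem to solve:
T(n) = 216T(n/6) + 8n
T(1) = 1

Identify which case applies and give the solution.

a=216, b=6, f(n)=8n. log_6(216) = 3. Since c=1 < 3, Case 1 applies: T(n) = Θ(n^log_b(a)) = O(n^3).

Answer: O(n^3) - Case 1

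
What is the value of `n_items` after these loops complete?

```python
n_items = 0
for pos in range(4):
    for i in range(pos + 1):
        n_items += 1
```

Triangle: 1 + 2 + ... + 4
`n_items` takes the values: 0 → 1 → 2 → 3 → 4 → 5 → 6 → 7 → 8 → 9 → 10

Answer: 10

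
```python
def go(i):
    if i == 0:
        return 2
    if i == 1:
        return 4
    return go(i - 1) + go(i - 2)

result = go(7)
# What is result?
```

Build up from base cases: go(0)=2, go(1)=4, go(2)=6, go(3)=10, go(4)=16, go(5)=26, go(6)=42, ..., go(7)=68

Answer: 68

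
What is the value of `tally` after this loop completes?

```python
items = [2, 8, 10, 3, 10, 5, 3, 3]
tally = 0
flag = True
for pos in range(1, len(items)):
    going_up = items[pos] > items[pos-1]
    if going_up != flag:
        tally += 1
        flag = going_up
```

Count direction changes in [2, 8, 10, 3, 10, 5, 3, 3]
`tally` takes the values: 0 → 1 → 2 → 3

Answer: 3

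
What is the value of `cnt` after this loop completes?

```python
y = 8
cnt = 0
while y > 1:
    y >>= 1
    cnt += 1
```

Count right shifts until 1
`cnt` takes the values: 0 → 1 → 2 → 3

Answer: 3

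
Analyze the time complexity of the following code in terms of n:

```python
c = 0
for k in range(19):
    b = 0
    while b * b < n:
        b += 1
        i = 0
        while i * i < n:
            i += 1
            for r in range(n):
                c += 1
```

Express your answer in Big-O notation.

Each loop level contributes: 1 × √n × √n × n. Multiplying the contributions gives O(n^2).

Answer: O(n^2)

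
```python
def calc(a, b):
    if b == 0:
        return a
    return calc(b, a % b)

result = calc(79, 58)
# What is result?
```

calc(79, 58) -> calc(58, 21) -> calc(21, 16) -> calc(16, 5) -> calc(5, 1) -> calc(1, 0) -> 1

Answer: 1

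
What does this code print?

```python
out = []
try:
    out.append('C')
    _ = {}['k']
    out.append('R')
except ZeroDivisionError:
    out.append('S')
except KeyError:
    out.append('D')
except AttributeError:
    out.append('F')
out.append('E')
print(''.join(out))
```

Execution trace: 'C' (try body) → 'D' (except KeyError) → 'E' (after the try/except). Output: CDE

Answer: CDE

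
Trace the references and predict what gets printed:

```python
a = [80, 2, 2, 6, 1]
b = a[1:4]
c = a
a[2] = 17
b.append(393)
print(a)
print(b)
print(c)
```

Key concept: slice vs alias.
Step by step:
`a = [80, 2, 2, 6, 1]` → a = [80, 2, 2, 6, 1]
`b = a[1:4]` → b = [2, 2, 6]
`c = a` → c = [80, 2, 2, 6, 1] (same object as a)
`a[2] = 17` → a = [80, 2, 17, 6, 1] (same object as c); c = [80, 2, 17, 6, 1] (same object as a)
`b.append(393)` → b = [2, 2, 6, 393]
`print(a)` → prints [80, 2, 17, 6, 1]
`print(b)` → prints [2, 2, 6, 393]
`print(c)` → prints [80, 2, 17, 6, 1]

Answer:
[80, 2, 17, 6, 1]
[2, 2, 6, 393]
[80, 2, 17, 6, 1]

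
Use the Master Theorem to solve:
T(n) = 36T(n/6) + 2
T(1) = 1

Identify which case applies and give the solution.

a=36, b=6, f(n)=2. log_6(36) = 2. Since c=0 < 2, Case 1 applies: T(n) = Θ(n^log_b(a)) = O(n^2).

Answer: O(n^2) - Case 1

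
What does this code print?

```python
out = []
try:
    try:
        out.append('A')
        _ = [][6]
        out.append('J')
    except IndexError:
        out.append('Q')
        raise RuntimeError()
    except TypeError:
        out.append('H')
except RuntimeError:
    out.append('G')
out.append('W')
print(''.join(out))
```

Execution trace: 'A' (inner try body) → 'Q' (inner except IndexError) → 'G' (outer except RuntimeError) → 'W' (after the try/except). Output: AQGW

Answer: AQGW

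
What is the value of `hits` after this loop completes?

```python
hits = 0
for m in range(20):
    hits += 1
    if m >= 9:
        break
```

Loop breaks when m reaches 9, hits is 10
`hits` takes the values: 0 → 1 → 2 → 3 → 4 → 5 → 6 → 7 → 8 → 9 → 10

Answer: 10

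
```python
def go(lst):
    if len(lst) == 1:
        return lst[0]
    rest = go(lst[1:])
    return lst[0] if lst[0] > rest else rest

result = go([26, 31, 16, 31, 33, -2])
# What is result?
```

Recursive max over [26, 31, 16, 31, 33, -2] = 33

Answer: 33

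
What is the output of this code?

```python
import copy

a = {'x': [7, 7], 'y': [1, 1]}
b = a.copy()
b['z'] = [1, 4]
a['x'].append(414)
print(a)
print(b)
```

Key concept: shallow copy of dict with mutable values.
Step by step:
`a = {'x': [7, 7], 'y': [1, 1]}` → a = {'x': [7, 7], 'y': [1, 1]}
`b = a.copy()` → b = {'x': [7, 7], 'y': [1, 1]}
`b['z'] = [1, 4]` → b = {'x': [7, 7], 'y': [1, 1], 'z': [1, 4]}
`a['x'].append(414)` → a = {'x': [7, 7, 414], 'y': [1, 1]}; b = {'x': [7, 7, 414], 'y': [1, 1], 'z': [1, 4]}
`print(a)` → prints {'x': [7, 7, 414], 'y': [1, 1]}
`print(b)` → prints {'x': [7, 7, 414], 'y': [1, 1], 'z': [1, 4]}

Answer:
{'x': [7, 7, 414], 'y': [1, 1]}
{'x': [7, 7, 414], 'y': [1, 1], 'z': [1, 4]}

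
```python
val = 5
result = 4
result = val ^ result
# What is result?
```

Trace:
`val = 5` → val = 5
`result = 4` → result = 4
`result = val ^ result` → result = 1
So result = 1

Answer: 1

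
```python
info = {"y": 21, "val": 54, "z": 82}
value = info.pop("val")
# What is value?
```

Trace:
`info = {"y": 21, "val": 54, "z": 82}` → info = {'y': 21, 'val': 54, 'z': 82}
`value = info.pop("val")` → info = {'y': 21, 'z': 82}; value = 54
So value = 54

Answer: 54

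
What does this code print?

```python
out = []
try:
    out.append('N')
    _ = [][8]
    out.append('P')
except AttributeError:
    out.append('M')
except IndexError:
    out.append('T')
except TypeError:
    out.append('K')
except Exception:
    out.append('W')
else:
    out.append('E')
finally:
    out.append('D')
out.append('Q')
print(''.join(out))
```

Execution trace: 'N' (try body) → 'T' (except IndexError) → 'D' (finally) → 'Q' (after the try/except). Output: NTDQ

Answer: NTDQ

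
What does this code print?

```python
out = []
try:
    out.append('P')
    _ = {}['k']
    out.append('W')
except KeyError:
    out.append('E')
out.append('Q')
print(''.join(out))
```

Execution trace: 'P' (try body) → 'E' (except KeyError) → 'Q' (after the try/except). Output: PEQ

Answer: PEQ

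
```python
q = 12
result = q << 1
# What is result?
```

Trace:
`q = 12` → q = 12
`result = q << 1` → result = 24
So result = 24

Answer: 24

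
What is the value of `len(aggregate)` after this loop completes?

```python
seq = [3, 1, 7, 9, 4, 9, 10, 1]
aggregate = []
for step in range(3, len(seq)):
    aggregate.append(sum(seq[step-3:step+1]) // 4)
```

Number of 4-element averages
`aggregate` takes the values: [] → [5] → [5, 5] → [5, 5, 7] → [5, 5, 7, 8] → [5, 5, 7, 8, 6]
So `len(aggregate)` = 5

Answer: 5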